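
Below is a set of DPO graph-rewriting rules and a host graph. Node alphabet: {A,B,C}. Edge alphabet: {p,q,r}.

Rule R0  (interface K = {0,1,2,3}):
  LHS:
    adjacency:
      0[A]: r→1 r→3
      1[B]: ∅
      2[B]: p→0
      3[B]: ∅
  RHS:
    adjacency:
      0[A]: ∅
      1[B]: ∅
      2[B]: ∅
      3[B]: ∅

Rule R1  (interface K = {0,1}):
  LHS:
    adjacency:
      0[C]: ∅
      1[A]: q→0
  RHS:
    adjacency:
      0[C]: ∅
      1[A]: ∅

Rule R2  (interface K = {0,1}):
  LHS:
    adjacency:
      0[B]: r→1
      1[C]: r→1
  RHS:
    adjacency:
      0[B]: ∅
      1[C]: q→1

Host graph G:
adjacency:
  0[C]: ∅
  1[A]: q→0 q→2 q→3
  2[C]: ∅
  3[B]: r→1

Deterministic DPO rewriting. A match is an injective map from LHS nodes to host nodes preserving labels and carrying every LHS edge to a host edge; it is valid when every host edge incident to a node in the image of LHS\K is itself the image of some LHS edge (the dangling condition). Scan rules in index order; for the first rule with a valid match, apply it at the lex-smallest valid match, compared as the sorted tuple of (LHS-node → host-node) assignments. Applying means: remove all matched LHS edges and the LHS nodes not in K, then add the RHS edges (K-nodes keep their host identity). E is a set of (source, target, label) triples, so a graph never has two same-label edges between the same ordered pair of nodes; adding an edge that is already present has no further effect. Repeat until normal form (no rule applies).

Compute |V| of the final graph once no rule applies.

initial: |V|=4 |E|=4  E = 1-q->0 1-q->2 1-q->3 3-r->1
step 1: apply R1 at {0↦0, 1↦1}  → |V|=4 |E|=3  E = 1-q->2 1-q->3 3-r->1
step 2: apply R1 at {0↦2, 1↦1}  → |V|=4 |E|=2  E = 1-q->3 3-r->1
final graph: no rule applies after step 2
NF nodes: {0:C, 1:A, 2:C, 3:B}

Answer: 4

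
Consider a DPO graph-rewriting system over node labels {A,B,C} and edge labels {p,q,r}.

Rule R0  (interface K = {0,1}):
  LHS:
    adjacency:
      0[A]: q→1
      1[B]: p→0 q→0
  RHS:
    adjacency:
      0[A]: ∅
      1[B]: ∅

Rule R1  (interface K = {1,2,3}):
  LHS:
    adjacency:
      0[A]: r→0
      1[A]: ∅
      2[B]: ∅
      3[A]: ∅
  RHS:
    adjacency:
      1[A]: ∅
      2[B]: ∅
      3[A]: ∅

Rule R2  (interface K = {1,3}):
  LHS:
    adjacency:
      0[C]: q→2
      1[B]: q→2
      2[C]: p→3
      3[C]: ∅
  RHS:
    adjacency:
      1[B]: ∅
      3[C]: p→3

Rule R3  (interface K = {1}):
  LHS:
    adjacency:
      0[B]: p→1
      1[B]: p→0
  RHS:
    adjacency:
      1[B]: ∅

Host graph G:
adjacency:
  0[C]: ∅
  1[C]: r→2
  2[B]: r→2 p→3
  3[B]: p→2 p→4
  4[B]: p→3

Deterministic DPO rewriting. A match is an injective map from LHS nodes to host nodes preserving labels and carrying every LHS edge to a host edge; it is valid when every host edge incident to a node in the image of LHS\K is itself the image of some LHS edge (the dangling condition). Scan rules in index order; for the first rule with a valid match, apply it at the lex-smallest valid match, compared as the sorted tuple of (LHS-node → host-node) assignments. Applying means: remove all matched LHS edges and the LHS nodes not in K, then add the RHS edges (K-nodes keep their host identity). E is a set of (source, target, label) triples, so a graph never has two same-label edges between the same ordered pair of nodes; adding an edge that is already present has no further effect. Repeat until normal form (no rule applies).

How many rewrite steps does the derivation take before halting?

Answer: 2

Derivation:
initial: |V|=5 |E|=6  E = 1-r->2 2-r->2 2-p->3 3-p->2 3-p->4 4-p->3
step 1: apply R3 at {0↦4, 1↦3}  → |V|=4 |E|=4  E = 1-r->2 2-r->2 2-p->3 3-p->2
step 2: apply R3 at {0↦3, 1↦2}  → |V|=3 |E|=2  E = 1-r->2 2-r->2
final graph: no rule applies after step 2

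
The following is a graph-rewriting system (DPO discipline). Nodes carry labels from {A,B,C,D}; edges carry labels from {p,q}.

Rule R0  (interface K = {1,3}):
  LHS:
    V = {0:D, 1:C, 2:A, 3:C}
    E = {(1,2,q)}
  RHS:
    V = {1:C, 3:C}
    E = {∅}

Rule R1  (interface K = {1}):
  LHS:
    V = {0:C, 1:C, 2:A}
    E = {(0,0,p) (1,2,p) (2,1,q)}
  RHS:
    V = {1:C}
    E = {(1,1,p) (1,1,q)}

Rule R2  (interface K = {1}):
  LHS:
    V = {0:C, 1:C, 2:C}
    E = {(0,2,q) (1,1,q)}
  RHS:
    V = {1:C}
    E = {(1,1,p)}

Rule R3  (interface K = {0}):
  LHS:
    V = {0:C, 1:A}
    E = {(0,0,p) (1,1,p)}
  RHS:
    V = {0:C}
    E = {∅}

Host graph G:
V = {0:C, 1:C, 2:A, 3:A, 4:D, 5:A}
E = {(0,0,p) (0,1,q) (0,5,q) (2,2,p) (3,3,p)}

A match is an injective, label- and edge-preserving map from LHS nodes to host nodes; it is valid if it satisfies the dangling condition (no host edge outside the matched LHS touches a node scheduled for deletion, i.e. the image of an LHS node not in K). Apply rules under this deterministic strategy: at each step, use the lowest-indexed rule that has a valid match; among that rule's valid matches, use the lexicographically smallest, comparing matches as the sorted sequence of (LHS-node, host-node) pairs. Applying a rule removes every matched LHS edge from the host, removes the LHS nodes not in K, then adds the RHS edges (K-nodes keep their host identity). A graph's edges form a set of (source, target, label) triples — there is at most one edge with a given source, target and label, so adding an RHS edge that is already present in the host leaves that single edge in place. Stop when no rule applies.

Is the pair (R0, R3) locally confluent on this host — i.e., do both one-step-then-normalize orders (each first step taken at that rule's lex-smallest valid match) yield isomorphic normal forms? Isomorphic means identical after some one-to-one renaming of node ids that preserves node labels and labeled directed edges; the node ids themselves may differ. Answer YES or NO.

Answer: YES

Derivation:
branch R0-first: apply at {0↦4, 1↦0, 2↦5, 3↦1} → |E|=4, then 1 more step(s) → NF |V|=3 |E|=2 V={0:C, 1:C, 3:A} E=0-q->1 3-p->3
branch R3-first: apply at {0↦0, 1↦2} → |E|=3, then 1 more step(s) → NF |V|=3 |E|=2 V={0:C, 1:C, 3:A} E=0-q->1 3-p->3
graphs isomorphic (equal up to label-preserving node renaming)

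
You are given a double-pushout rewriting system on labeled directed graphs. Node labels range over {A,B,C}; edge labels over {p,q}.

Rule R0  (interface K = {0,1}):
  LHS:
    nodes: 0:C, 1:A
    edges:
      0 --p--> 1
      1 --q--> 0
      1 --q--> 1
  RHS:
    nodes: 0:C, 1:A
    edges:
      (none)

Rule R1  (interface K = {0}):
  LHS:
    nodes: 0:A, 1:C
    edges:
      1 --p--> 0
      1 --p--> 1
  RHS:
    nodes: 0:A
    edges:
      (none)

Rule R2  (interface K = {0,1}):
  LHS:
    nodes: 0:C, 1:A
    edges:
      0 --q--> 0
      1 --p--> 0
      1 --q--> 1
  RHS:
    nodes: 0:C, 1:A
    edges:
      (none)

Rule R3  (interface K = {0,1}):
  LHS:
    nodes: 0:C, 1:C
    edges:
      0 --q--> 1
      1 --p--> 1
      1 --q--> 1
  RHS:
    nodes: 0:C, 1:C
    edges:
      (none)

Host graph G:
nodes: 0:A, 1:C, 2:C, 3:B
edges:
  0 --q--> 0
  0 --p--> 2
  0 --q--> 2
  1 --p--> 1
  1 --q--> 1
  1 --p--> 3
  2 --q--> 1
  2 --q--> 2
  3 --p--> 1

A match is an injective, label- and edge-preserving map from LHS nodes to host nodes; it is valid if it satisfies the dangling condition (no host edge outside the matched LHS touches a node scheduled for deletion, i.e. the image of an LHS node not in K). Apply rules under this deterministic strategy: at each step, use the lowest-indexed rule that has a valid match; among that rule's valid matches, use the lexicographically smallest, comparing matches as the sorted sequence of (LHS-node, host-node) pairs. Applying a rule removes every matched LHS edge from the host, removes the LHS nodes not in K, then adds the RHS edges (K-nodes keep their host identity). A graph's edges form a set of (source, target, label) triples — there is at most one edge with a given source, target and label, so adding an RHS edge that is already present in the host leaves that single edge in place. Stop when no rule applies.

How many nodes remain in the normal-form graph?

Answer: 4

Steps:
start.  V:4 E:9  edges: 0-q->0 0-p->2 0-q->2 1-p->1 1-q->1 1-p->3 2-q->1 2-q->2 3-p->1
1. fire R2 via {0↦2, 1↦0}  →  V:4 E:6  edges: 0-q->2 1-p->1 1-q->1 1-p->3 2-q->1 3-p->1
2. fire R3 via {0↦2, 1↦1}  →  V:4 E:3  edges: 0-q->2 1-p->3 3-p->1
halt: no rule applies after step 2
NF nodes: {0:A, 1:C, 2:C, 3:B}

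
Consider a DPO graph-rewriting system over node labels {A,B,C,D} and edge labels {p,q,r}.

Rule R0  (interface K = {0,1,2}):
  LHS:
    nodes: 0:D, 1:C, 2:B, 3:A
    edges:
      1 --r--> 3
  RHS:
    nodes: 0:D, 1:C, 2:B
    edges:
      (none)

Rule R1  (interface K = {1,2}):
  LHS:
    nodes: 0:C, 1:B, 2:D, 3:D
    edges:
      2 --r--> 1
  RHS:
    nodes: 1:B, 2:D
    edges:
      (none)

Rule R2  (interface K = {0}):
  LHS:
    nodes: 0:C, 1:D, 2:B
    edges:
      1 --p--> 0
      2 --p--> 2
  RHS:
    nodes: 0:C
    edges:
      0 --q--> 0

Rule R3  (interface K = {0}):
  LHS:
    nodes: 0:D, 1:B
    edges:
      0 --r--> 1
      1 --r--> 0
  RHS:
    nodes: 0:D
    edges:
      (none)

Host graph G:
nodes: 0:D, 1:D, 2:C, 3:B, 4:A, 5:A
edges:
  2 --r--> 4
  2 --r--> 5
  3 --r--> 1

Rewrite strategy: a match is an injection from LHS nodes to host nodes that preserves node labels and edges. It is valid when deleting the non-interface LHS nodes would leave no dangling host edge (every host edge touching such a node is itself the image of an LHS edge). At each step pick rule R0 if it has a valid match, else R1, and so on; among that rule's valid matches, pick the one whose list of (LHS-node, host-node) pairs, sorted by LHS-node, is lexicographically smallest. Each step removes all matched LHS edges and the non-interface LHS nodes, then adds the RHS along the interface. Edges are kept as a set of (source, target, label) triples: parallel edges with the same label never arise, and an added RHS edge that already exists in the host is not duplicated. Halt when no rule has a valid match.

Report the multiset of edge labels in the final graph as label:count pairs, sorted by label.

Answer: r:1

Derivation:
start.  V:6 E:3  edges: 2-r->4 2-r->5 3-r->1
1. fire R0 via {0↦0, 1↦2, 2↦3, 3↦4}  →  V:5 E:2  edges: 2-r->5 3-r->1
2. fire R0 via {0↦0, 1↦2, 2↦3, 3↦5}  →  V:4 E:1  edges: 3-r->1
normal form: no rule applies after step 2
NF edges: [(3, 1, 'r')]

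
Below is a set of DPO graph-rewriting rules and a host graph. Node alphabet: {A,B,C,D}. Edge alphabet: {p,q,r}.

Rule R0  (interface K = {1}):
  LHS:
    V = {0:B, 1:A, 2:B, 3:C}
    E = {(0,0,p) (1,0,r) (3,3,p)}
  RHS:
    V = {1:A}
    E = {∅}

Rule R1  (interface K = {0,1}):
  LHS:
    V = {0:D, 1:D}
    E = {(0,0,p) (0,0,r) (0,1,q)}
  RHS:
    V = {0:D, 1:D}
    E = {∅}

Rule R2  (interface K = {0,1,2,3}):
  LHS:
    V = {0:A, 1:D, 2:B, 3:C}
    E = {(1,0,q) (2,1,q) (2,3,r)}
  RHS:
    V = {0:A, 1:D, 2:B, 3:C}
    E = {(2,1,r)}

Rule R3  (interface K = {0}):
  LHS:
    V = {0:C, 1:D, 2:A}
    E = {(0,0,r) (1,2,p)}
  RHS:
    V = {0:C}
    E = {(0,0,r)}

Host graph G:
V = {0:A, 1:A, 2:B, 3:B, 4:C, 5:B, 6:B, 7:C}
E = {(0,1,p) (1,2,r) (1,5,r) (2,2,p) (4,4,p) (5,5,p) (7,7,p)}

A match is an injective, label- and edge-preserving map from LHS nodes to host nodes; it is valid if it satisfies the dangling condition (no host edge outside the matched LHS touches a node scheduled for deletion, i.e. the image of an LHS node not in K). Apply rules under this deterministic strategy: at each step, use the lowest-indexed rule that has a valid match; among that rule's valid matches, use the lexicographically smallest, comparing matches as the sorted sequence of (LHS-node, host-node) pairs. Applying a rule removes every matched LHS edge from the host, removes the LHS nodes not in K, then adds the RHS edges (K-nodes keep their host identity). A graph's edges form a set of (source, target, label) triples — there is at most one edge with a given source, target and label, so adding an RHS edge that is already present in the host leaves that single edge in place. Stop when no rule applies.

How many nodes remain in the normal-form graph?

[0] host  ⇒  8 nodes, 7 edges  {0-p->1 1-r->2 1-r->5 2-p->2 4-p->4 5-p->5 7-p->7}
[1] R0 @ {0↦2, 1↦1, 2↦3, 3↦4}  ⇒  5 nodes, 4 edges  {0-p->1 1-r->5 5-p->5 7-p->7}
[2] R0 @ {0↦5, 1↦1, 2↦6, 3↦7}  ⇒  2 nodes, 1 edges  {0-p->1}
final graph: no rule applies after step 2
NF nodes: {0:A, 1:A}

Answer: 2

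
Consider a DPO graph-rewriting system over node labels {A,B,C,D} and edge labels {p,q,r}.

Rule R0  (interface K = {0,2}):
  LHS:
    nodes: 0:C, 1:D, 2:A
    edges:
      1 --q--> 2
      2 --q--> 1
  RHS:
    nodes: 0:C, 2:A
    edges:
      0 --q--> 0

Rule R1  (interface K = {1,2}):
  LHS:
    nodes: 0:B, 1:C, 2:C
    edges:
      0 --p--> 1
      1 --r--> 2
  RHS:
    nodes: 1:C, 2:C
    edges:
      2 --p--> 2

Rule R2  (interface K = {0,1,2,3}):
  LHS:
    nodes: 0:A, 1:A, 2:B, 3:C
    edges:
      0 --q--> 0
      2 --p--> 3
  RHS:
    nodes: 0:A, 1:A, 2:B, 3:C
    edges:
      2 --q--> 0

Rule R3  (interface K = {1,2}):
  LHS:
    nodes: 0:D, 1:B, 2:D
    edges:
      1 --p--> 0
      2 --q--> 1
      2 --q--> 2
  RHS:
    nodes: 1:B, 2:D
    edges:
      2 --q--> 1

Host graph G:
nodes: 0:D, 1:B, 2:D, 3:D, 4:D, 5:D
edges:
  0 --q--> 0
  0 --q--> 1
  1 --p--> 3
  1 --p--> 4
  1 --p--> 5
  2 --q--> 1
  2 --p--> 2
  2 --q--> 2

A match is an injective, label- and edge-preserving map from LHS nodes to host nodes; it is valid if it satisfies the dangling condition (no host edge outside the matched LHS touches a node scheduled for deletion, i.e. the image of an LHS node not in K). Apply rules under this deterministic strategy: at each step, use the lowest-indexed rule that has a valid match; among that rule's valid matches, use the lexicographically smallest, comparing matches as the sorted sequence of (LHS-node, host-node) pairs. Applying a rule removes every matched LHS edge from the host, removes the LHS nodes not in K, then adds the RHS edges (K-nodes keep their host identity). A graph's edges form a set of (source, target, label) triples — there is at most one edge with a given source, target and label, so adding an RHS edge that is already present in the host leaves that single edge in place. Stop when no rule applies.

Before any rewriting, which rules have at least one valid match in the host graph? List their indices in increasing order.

R0: no valid match — LHS pattern not found
R1: no valid match — LHS pattern not found
R2: no valid match — LHS pattern not found
R3: 6 valid matches — {0↦3, 1↦1, 2↦0}, {0↦3, 1↦1, 2↦2}, {0↦4, 1↦1, 2↦0} (+3 more)

Answer: [R3]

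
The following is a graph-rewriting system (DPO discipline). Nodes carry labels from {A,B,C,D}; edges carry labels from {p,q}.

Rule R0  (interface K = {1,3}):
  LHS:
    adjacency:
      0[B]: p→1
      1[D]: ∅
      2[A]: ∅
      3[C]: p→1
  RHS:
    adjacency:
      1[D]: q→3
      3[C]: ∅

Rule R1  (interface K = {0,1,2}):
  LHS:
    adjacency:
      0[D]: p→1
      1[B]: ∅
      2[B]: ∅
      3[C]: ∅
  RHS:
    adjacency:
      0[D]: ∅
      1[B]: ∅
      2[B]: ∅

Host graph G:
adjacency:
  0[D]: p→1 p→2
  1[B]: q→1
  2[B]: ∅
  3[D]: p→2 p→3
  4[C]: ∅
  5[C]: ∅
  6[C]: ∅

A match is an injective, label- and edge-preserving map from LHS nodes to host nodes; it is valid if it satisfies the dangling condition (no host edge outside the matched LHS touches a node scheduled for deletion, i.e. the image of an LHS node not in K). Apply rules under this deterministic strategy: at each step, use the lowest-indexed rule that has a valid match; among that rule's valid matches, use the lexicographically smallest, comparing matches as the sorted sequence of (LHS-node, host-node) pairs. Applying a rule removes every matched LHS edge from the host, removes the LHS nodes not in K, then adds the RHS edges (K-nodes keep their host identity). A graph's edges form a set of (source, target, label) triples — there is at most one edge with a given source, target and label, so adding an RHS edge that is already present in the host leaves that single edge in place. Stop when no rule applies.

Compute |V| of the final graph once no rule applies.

initial: |V|=7 |E|=5  E = 0-p->1 0-p->2 1-q->1 3-p->2 3-p->3
step 1: apply R1 at {0↦0, 1↦1, 2↦2, 3↦4}  → |V|=6 |E|=4  E = 0-p->2 1-q->1 3-p->2 3-p->3
step 2: apply R1 at {0↦0, 1↦2, 2↦1, 3↦5}  → |V|=5 |E|=3  E = 1-q->1 3-p->2 3-p->3
step 3: apply R1 at {0↦3, 1↦2, 2↦1, 3↦6}  → |V|=4 |E|=2  E = 1-q->1 3-p->3
halt: no rule applies after step 3
NF nodes: {0:D, 1:B, 2:B, 3:D}

Answer: 4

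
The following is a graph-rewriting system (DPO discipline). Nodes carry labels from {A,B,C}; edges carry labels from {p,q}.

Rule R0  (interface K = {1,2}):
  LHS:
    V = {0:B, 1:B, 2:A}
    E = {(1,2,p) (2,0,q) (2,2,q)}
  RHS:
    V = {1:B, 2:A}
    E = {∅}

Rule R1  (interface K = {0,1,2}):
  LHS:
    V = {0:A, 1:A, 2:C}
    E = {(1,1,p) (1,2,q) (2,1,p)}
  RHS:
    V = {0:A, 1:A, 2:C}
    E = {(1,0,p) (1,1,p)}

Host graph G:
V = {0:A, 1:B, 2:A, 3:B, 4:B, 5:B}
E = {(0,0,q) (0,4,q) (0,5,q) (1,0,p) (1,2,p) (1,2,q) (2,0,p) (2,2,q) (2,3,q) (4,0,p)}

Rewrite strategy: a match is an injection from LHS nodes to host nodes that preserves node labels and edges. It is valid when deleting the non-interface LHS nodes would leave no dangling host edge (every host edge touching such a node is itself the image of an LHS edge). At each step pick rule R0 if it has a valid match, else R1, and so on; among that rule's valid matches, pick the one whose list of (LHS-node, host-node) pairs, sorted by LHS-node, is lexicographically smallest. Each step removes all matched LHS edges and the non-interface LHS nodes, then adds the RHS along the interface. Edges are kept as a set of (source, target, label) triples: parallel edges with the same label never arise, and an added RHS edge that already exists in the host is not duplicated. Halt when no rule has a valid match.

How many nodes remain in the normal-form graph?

Answer: 4

Steps:
initial: |V|=6 |E|=10  E = 0-q->0 0-q->4 0-q->5 1-p->0 1-p->2 1-q->2 2-p->0 2-q->2 2-q->3 4-p->0
step 1: apply R0 at {0↦3, 1↦1, 2↦2}  → |V|=5 |E|=7  E = 0-q->0 0-q->4 0-q->5 1-p->0 1-q->2 2-p->0 4-p->0
step 2: apply R0 at {0↦5, 1↦1, 2↦0}  → |V|=4 |E|=4  E = 0-q->4 1-q->2 2-p->0 4-p->0
normal form: no rule applies after step 2
NF nodes: {0:A, 1:B, 2:A, 4:B}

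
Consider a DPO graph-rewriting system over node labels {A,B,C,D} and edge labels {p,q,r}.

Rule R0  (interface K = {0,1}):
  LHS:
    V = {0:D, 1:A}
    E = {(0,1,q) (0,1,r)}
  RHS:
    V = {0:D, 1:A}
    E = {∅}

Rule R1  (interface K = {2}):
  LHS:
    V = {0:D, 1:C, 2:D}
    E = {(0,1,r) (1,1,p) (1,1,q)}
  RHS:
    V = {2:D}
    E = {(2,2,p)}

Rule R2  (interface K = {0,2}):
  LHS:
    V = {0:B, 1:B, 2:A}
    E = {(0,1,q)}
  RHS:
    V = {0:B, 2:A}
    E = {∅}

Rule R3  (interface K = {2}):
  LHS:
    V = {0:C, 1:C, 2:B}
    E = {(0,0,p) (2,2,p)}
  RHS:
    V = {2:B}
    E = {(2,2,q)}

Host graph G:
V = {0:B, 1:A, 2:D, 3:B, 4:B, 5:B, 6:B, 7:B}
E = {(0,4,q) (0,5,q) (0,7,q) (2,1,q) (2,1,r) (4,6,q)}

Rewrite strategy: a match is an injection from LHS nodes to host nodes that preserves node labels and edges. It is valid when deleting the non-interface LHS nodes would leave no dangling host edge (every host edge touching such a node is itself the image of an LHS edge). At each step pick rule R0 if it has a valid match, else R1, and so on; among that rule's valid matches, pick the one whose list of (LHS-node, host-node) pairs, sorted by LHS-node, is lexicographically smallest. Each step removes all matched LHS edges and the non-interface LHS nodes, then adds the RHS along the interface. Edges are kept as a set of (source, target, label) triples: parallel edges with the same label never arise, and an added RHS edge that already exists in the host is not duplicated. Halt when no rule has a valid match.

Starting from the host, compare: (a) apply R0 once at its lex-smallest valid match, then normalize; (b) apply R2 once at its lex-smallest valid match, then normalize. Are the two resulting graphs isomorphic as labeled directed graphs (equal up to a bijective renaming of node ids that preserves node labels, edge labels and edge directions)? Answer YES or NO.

Answer: YES

Steps:
branch R0-first: apply at {0↦2, 1↦1} → |E|=4, then 4 more step(s) → NF |V|=4 |E|=0 V={0:B, 1:A, 2:D, 3:B} E=∅
branch R2-first: apply at {0↦0, 1↦5, 2↦1} → |E|=5, then 4 more step(s) → NF |V|=4 |E|=0 V={0:B, 1:A, 2:D, 3:B} E=∅
graphs isomorphic (equal up to label-preserving node renaming)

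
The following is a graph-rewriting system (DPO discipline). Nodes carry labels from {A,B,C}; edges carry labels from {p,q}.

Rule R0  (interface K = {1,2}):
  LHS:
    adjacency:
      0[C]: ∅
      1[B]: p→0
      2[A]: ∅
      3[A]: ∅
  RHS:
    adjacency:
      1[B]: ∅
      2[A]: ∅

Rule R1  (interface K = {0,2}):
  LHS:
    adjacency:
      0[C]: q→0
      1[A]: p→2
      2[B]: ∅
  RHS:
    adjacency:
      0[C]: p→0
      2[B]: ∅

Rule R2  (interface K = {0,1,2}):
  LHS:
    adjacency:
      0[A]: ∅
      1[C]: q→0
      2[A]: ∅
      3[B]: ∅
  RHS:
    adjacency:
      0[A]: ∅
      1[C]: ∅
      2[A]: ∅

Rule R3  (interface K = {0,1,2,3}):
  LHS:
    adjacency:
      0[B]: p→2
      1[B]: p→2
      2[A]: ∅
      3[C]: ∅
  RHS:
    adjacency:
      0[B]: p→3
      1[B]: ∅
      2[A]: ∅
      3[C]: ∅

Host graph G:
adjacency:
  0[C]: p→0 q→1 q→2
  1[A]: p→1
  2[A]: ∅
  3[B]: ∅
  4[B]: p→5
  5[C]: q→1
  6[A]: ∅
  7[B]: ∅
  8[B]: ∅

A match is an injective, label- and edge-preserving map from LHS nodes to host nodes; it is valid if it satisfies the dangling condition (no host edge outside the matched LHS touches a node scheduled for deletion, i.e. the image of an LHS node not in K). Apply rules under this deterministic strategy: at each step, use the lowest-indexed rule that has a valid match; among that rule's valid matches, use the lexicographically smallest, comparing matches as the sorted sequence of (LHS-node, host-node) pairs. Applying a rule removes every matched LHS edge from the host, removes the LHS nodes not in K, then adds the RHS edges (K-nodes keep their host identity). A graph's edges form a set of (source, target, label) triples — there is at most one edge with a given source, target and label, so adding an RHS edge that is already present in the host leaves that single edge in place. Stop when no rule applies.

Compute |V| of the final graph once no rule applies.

[0] host  ⇒  9 nodes, 6 edges  {0-p->0 0-q->1 0-q->2 1-p->1 4-p->5 5-q->1}
[1] R2 @ {0↦1, 1↦0, 2↦2, 3↦3}  ⇒  8 nodes, 5 edges  {0-p->0 0-q->2 1-p->1 4-p->5 5-q->1}
[2] R2 @ {0↦1, 1↦5, 2↦2, 3↦7}  ⇒  7 nodes, 4 edges  {0-p->0 0-q->2 1-p->1 4-p->5}
[3] R0 @ {0↦5, 1↦4, 2↦1, 3↦6}  ⇒  5 nodes, 3 edges  {0-p->0 0-q->2 1-p->1}
[4] R2 @ {0↦2, 1↦0, 2↦1, 3↦4}  ⇒  4 nodes, 2 edges  {0-p->0 1-p->1}
halt: no rule applies after step 4
NF nodes: {0:C, 1:A, 2:A, 8:B}

Answer: 4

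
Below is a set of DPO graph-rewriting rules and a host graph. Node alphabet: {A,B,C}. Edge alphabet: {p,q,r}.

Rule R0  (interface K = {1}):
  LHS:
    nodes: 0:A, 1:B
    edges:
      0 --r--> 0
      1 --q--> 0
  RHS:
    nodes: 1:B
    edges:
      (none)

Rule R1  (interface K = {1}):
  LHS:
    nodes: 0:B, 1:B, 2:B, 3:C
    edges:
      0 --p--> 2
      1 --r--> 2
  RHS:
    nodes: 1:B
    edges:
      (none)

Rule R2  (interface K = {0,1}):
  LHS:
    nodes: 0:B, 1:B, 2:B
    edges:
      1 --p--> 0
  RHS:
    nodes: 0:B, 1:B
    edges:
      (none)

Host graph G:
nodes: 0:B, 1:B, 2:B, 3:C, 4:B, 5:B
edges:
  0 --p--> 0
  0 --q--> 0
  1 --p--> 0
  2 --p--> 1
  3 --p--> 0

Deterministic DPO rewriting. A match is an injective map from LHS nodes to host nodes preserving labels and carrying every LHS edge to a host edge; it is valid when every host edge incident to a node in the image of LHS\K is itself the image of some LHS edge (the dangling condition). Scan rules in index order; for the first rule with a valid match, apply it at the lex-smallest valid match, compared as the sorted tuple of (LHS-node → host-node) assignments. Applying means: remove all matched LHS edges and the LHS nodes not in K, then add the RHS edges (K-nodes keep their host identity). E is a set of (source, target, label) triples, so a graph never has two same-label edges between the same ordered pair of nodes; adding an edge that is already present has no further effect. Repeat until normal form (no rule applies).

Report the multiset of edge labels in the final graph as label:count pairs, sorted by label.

start.  V:6 E:5  edges: 0-p->0 0-q->0 1-p->0 2-p->1 3-p->0
1. fire R2 via {0↦0, 1↦1, 2↦4}  →  V:5 E:4  edges: 0-p->0 0-q->0 2-p->1 3-p->0
2. fire R2 via {0↦1, 1↦2, 2↦5}  →  V:4 E:3  edges: 0-p->0 0-q->0 3-p->0
halt: no rule applies after step 2
NF edges: [(0, 0, 'p'), (0, 0, 'q'), (3, 0, 'p')]

Answer: p:2 q:1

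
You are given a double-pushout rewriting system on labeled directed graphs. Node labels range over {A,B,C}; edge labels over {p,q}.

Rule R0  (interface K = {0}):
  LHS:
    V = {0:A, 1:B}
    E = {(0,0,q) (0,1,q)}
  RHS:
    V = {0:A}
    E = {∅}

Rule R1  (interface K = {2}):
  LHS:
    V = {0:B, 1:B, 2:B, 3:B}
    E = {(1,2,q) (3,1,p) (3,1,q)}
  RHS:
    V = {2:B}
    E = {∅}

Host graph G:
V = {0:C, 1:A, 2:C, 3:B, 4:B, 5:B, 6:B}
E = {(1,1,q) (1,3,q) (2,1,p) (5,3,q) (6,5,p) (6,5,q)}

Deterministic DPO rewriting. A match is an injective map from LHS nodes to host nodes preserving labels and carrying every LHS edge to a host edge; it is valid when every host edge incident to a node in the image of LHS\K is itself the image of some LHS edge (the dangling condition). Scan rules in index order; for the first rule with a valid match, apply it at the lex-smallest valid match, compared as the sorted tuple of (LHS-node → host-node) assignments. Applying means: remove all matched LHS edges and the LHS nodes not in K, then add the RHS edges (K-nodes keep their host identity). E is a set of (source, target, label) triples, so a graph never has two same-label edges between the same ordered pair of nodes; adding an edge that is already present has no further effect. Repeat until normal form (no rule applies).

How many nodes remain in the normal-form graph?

[0] host  ⇒  7 nodes, 6 edges  {1-q->1 1-q->3 2-p->1 5-q->3 6-p->5 6-q->5}
[1] R1 @ {0↦4, 1↦5, 2↦3, 3↦6}  ⇒  4 nodes, 3 edges  {1-q->1 1-q->3 2-p->1}
[2] R0 @ {0↦1, 1↦3}  ⇒  3 nodes, 1 edges  {2-p->1}
halt: no rule applies after step 2
NF nodes: {0:C, 1:A, 2:C}

Answer: 3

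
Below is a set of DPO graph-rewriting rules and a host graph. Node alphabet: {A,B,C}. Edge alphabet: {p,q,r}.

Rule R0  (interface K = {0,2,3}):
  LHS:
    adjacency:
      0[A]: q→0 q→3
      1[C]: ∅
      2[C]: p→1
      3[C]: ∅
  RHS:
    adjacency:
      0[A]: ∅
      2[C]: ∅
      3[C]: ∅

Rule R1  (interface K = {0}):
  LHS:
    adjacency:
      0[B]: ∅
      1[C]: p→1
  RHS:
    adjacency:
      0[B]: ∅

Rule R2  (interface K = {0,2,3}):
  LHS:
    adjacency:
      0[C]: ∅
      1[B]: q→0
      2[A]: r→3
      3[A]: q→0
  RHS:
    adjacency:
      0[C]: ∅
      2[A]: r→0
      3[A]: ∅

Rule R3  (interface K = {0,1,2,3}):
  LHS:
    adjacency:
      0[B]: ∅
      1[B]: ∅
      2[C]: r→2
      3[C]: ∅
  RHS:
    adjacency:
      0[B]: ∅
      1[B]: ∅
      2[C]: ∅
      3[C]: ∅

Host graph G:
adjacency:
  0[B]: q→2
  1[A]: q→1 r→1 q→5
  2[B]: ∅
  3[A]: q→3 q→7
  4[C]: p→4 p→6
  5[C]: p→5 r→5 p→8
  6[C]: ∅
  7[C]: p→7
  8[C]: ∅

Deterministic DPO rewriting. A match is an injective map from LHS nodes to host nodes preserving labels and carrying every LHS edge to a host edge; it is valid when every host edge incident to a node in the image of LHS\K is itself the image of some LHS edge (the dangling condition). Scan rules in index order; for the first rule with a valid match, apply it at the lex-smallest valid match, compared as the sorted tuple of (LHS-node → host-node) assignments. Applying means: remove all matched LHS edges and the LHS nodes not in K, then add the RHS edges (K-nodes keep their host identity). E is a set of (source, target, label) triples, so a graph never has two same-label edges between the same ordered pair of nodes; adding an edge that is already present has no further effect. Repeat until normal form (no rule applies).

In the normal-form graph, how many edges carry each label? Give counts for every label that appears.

start.  V:9 E:12  edges: 0-q->2 1-q->1 1-r->1 1-q->5 3-q->3 3-q->7 4-p->4 4-p->6 5-p->5 5-r->5 5-p->8 7-p->7
1. fire R0 via {0↦1, 1↦6, 2↦4, 3↦5}  →  V:8 E:9  edges: 0-q->2 1-r->1 3-q->3 3-q->7 4-p->4 5-p->5 5-r->5 5-p->8 7-p->7
2. fire R0 via {0↦3, 1↦8, 2↦5, 3↦7}  →  V:7 E:6  edges: 0-q->2 1-r->1 4-p->4 5-p->5 5-r->5 7-p->7
3. fire R1 via {0↦0, 1↦4}  →  V:6 E:5  edges: 0-q->2 1-r->1 5-p->5 5-r->5 7-p->7
4. fire R1 via {0↦0, 1↦7}  →  V:5 E:4  edges: 0-q->2 1-r->1 5-p->5 5-r->5
halt: no rule applies after step 4
NF edges: [(0, 2, 'q'), (1, 1, 'r'), (5, 5, 'p'), (5, 5, 'r')]

Answer: p:1 q:1 r:2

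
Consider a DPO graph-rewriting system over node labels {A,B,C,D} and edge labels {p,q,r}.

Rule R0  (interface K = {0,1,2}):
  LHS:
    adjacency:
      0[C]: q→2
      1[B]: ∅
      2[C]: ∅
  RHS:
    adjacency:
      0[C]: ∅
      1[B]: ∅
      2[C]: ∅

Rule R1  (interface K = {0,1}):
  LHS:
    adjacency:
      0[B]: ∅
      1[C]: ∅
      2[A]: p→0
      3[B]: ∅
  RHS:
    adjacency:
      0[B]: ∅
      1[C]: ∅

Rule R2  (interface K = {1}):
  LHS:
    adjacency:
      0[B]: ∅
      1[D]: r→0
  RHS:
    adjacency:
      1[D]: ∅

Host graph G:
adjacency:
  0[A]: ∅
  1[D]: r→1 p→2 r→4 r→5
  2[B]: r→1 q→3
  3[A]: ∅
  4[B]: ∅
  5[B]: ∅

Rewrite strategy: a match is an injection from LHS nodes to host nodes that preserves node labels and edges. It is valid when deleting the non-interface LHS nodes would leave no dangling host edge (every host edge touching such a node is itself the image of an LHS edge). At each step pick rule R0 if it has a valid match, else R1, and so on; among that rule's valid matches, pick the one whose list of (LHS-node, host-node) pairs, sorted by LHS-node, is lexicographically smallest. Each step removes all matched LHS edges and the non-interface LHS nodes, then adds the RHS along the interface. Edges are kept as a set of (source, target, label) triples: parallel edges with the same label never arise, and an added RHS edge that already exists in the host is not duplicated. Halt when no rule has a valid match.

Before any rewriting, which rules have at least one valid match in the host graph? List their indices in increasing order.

Answer: [R2]

Steps:
R0: no valid match — LHS pattern not found
R1: no valid match — LHS pattern not found
R2: 2 valid matches — {0↦4, 1↦1}, {0↦5, 1↦1}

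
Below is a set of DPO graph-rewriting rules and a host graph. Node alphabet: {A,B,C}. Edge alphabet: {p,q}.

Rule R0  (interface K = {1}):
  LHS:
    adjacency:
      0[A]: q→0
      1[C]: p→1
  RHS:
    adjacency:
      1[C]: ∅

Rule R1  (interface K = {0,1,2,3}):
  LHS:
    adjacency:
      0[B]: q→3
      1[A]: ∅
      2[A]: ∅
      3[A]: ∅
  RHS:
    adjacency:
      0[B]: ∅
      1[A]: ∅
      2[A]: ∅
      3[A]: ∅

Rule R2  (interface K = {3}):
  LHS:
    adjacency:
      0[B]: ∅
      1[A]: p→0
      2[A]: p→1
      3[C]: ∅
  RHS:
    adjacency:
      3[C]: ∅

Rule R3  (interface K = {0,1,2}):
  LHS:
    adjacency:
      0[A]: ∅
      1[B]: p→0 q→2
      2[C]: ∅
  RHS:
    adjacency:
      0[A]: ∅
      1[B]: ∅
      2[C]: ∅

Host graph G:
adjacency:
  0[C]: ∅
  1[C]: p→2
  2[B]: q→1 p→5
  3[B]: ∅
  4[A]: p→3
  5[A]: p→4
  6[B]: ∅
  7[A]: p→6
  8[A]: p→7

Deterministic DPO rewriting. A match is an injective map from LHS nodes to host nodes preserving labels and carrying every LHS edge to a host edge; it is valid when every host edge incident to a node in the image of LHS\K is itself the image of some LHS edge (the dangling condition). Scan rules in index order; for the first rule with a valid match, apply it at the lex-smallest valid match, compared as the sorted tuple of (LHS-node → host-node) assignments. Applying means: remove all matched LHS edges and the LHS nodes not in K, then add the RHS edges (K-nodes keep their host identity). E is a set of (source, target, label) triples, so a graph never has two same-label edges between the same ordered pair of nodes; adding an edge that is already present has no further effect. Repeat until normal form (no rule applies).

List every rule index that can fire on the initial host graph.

Answer: [R2,R3]

Derivation:
R0: no valid match — LHS pattern not found
R1: no valid match — LHS pattern not found
R2: 2 valid matches — {0↦6, 1↦7, 2↦8, 3↦0}, {0↦6, 1↦7, 2↦8, 3↦1}
R3: 1 valid match — {0↦5, 1↦2, 2↦1}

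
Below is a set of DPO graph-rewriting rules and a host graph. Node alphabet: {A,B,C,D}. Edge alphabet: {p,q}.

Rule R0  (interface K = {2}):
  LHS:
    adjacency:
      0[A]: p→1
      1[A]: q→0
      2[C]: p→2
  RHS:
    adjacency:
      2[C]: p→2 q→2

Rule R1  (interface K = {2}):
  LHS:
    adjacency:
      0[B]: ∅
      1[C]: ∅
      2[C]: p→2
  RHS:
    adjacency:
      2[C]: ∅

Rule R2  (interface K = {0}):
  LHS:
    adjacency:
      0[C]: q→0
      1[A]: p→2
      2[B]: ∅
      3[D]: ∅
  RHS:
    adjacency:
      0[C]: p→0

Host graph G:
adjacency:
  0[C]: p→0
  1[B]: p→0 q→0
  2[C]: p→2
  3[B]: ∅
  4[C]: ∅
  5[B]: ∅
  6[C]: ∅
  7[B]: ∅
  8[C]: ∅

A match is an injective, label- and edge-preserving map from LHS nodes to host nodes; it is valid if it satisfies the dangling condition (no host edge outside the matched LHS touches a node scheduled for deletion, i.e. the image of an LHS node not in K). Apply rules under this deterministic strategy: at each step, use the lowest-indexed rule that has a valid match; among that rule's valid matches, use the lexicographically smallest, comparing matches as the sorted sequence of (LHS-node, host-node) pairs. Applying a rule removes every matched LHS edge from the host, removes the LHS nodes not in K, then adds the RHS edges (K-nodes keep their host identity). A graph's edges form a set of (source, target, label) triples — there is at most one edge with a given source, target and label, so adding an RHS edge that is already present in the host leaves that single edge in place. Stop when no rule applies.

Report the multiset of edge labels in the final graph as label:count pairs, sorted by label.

Answer: p:1 q:1

Derivation:
[0] host  ⇒  9 nodes, 4 edges  {0-p->0 1-p->0 1-q->0 2-p->2}
[1] R1 @ {0↦3, 1↦4, 2↦0}  ⇒  7 nodes, 3 edges  {1-p->0 1-q->0 2-p->2}
[2] R1 @ {0↦5, 1↦6, 2↦2}  ⇒  5 nodes, 2 edges  {1-p->0 1-q->0}
final graph: no rule applies after step 2
NF edges: [(1, 0, 'p'), (1, 0, 'q')]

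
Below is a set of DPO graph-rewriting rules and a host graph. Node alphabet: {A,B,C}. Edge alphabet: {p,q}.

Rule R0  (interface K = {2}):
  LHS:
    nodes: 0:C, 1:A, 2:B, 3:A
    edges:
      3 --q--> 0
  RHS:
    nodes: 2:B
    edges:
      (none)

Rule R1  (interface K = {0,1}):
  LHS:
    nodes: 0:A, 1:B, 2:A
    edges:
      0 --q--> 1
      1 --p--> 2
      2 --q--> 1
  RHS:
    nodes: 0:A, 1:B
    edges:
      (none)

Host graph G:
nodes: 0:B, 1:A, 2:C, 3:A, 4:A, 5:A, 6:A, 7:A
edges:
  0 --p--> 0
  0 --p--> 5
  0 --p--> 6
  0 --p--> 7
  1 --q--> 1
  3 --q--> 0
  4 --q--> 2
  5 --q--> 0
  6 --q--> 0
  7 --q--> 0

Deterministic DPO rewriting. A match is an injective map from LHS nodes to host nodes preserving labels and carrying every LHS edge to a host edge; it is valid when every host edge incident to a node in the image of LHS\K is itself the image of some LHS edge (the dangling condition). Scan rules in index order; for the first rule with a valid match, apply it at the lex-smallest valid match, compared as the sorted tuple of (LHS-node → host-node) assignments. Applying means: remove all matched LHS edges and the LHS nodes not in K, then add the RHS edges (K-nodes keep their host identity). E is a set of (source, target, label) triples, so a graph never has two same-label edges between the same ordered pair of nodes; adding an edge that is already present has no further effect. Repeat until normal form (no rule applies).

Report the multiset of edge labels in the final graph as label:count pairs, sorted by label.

Answer: p:2 q:1

Derivation:
[0] host  ⇒  8 nodes, 10 edges  {0-p->0 0-p->5 0-p->6 0-p->7 1-q->1 3-q->0 4-q->2 5-q->0 6-q->0 7-q->0}
[1] R1 @ {0↦3, 1↦0, 2↦5}  ⇒  7 nodes, 7 edges  {0-p->0 0-p->6 0-p->7 1-q->1 4-q->2 6-q->0 7-q->0}
[2] R0 @ {0↦2, 1↦3, 2↦0, 3↦4}  ⇒  4 nodes, 6 edges  {0-p->0 0-p->6 0-p->7 1-q->1 6-q->0 7-q->0}
[3] R1 @ {0↦6, 1↦0, 2↦7}  ⇒  3 nodes, 3 edges  {0-p->0 0-p->6 1-q->1}
halt: no rule applies after step 3
NF edges: [(0, 0, 'p'), (0, 6, 'p'), (1, 1, 'q')]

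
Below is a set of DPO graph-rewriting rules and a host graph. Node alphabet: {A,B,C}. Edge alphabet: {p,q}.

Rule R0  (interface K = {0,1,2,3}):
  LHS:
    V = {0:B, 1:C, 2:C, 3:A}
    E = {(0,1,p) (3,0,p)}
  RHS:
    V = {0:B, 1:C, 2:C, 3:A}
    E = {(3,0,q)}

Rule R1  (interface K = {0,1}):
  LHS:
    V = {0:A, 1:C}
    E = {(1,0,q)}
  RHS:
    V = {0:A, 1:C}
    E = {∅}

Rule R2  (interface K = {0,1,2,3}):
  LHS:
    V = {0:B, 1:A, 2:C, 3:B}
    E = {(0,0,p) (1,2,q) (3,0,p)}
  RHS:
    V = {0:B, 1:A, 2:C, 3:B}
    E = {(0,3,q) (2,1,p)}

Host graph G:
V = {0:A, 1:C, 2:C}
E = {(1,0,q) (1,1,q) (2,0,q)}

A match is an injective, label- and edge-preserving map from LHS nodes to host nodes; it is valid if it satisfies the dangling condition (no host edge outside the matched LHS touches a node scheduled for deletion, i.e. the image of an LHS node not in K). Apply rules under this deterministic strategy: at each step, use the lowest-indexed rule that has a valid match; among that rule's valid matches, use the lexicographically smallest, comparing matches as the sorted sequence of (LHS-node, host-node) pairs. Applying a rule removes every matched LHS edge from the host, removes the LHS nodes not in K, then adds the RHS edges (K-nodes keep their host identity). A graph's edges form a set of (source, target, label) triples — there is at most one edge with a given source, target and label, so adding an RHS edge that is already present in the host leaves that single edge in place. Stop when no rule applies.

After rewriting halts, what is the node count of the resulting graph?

initial: |V|=3 |E|=3  E = 1-q->0 1-q->1 2-q->0
step 1: apply R1 at {0↦0, 1↦1}  → |V|=3 |E|=2  E = 1-q->1 2-q->0
step 2: apply R1 at {0↦0, 1↦2}  → |V|=3 |E|=1  E = 1-q->1
final graph: no rule applies after step 2
NF nodes: {0:A, 1:C, 2:C}

Answer: 3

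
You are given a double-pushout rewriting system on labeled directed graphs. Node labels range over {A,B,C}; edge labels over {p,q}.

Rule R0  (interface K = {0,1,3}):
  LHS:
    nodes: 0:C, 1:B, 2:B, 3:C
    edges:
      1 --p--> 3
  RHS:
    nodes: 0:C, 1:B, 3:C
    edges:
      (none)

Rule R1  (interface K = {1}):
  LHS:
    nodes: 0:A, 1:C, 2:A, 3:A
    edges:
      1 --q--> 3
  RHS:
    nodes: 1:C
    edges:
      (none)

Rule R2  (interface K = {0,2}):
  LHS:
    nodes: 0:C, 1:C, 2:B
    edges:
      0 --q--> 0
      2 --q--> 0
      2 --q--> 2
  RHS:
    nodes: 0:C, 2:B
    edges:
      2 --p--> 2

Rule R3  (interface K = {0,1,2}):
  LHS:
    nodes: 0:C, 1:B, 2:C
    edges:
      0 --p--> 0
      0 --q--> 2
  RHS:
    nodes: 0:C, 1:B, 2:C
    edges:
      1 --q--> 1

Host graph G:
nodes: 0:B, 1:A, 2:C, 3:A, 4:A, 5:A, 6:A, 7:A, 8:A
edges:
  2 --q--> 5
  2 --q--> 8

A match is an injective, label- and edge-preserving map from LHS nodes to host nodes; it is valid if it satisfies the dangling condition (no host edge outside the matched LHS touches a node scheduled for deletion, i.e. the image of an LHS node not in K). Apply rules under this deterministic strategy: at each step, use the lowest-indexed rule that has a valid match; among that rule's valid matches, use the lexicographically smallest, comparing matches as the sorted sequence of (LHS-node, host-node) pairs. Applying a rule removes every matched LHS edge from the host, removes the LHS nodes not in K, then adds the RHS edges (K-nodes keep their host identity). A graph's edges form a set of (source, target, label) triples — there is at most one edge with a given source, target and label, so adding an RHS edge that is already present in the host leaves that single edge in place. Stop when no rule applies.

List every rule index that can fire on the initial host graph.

R0: no valid match — LHS pattern not found
R1: 40 valid matches — {0↦1, 1↦2, 2↦3, 3↦5}, {0↦1, 1↦2, 2↦3, 3↦8}, {0↦1, 1↦2, 2↦4, 3↦5} (+37 more)
R2: no valid match — LHS pattern not found
R3: no valid match — LHS pattern not found

Answer: [R1]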